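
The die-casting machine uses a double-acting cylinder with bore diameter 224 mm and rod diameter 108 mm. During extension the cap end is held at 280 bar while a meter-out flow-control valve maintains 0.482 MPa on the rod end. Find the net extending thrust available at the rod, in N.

Cap-side area A_cap = π/4 × (224 mm)² = 39410 mm^2
Rod-side annular area A_ann = π/4 × (224² − 108²) = 30250 mm^2
Net thrust = P_cap·A_cap − P_rod·A_ann = 1.103e6 N − 14580 N

F ≈ 1.09e6 N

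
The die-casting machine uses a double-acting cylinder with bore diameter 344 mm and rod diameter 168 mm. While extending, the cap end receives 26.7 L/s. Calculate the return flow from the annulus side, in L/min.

Cap-side area A_cap = π/4 × (344 mm)² = 92940 mm^2
Rod-side annular area A_ann = π/4 × (344² − 168²) = 70770 mm^2
Piston speed v = Q_in/A_cap; rod-end outflow Q_out = v × A_ann = Q_in × A_ann/A_cap.

Q_out ≈ 1220 L/min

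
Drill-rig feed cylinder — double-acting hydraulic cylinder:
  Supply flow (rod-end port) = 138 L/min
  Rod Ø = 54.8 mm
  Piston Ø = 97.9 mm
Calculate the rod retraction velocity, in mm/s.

Rod-side annular area A_ann = π/4 × (97.9² − 54.8²) = 5169 mm^2
Flow into the rod-end port fills the annular volume.
v = Q / A

v ≈ 445 mm/s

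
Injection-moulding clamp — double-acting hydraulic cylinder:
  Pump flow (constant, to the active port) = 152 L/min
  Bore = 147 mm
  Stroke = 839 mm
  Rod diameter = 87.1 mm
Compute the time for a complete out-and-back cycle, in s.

t ≈ 9.27 s

Cap-side area A_cap = π/4 × (147 mm)² = 16970 mm^2
Rod-side annular area A_ann = π/4 × (147² − 87.1²) = 11010 mm^2
t_ext = A_cap·L/Q = 5.621 s
t_ret = A_ann·L/Q = 3.647 s
t_cycle = t_ext + t_ret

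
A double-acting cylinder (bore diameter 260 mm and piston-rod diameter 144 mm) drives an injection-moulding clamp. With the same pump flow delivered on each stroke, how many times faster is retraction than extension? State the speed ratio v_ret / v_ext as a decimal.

v_ret/v_ext ≈ 1.44

Cap-side area A_cap = π/4 × (260 mm)² = 53090 mm^2
Rod-side annular area A_ann = π/4 × (260² − 144²) = 36810 mm^2
For equal Q, v ∝ 1/A, so v_ret/v_ext = A_cap/A_ann.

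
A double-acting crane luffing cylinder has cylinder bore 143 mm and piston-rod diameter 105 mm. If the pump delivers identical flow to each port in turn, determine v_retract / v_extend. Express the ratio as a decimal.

v_ret/v_ext ≈ 2.17

Cap-side area A_cap = π/4 × (143 mm)² = 16060 mm^2
Rod-side annular area A_ann = π/4 × (143² − 105²) = 7402 mm^2
For equal Q, v ∝ 1/A, so v_ret/v_ext = A_cap/A_ann.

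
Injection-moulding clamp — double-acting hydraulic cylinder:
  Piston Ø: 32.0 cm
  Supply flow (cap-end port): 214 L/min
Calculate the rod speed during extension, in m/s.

v ≈ 0.0443 m/s

Cap-side area A_cap = π/4 × (32.0 cm)² = 804.2 cm^2
v = Q / A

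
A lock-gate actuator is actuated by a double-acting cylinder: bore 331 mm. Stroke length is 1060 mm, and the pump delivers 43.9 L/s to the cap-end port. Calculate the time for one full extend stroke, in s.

t ≈ 2.08 s

Cap-side area A_cap = π/4 × (331 mm)² = 86050 mm^2
Swept volume V = A × L; t = V / Q = A·L / Q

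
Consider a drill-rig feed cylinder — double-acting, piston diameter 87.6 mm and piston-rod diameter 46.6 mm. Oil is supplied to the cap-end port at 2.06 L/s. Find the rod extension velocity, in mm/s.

Cap-side area A_cap = π/4 × (87.6 mm)² = 6027 mm^2
v = Q / A

v ≈ 342 mm/s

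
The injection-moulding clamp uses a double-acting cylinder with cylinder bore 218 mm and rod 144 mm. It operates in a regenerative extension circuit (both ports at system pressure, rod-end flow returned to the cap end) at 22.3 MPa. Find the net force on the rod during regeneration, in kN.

F ≈ 363 kN

With equal pressure on both faces, forces on the annular region cancel; the net push is pressure × rod cross-section.
Rod cross-section A_rod = π/4 × (144 mm)² = 16290 mm^2
F = P × A_rod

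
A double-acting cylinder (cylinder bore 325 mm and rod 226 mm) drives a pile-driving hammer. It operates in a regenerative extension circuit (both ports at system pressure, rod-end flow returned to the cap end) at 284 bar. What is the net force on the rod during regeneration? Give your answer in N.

With equal pressure on both faces, forces on the annular region cancel; the net push is pressure × rod cross-section.
Rod cross-section A_rod = π/4 × (226 mm)² = 40110 mm^2
F = P × A_rod

F ≈ 1.14e6 N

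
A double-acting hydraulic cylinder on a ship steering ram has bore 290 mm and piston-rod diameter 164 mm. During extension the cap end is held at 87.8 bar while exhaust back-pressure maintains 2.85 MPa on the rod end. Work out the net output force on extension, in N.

F ≈ 4.52e5 N

Cap-side area A_cap = π/4 × (290 mm)² = 66050 mm^2
Rod-side annular area A_ann = π/4 × (290² − 164²) = 44930 mm^2
Net thrust = P_cap·A_cap − P_rod·A_ann = 5.799e5 N − 1.280e5 N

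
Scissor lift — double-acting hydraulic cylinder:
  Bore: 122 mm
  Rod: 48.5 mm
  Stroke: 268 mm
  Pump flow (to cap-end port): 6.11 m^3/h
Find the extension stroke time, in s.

Cap-side area A_cap = π/4 × (122 mm)² = 11690 mm^2
Swept volume V = A × L; t = V / Q = A·L / Q

t ≈ 1.85 s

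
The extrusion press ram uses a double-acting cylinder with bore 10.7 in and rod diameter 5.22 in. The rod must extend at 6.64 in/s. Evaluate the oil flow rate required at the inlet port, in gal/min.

Cap-side area A_cap = π/4 × (10.7 in)² = 89.92 in^2
Q = A × v

Q ≈ 155 gal/min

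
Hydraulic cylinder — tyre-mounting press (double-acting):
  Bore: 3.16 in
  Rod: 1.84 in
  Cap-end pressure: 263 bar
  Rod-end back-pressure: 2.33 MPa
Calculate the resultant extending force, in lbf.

F ≈ 28200 lbf

Cap-side area A_cap = π/4 × (3.16 in)² = 7.843 in^2
Rod-side annular area A_ann = π/4 × (3.16² − 1.84²) = 5.184 in^2
Net thrust = P_cap·A_cap − P_rod·A_ann = 29920 lbf − 1752 lbf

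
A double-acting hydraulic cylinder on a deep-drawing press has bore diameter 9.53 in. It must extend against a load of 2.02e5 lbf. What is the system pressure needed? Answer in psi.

Cap-side area A_cap = π/4 × (9.53 in)² = 71.33 in^2
P = F / A = 2.02e5 lbf / A

P ≈ 2830 psi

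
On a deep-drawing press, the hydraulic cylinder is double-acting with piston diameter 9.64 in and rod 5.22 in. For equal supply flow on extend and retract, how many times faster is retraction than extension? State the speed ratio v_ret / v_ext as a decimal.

Cap-side area A_cap = π/4 × (9.64 in)² = 72.99 in^2
Rod-side annular area A_ann = π/4 × (9.64² − 5.22²) = 51.59 in^2
For equal Q, v ∝ 1/A, so v_ret/v_ext = A_cap/A_ann.

v_ret/v_ext ≈ 1.41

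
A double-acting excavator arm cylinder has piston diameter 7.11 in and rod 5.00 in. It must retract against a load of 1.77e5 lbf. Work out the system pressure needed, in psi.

P ≈ 8820 psi

Rod-side annular area A_ann = π/4 × (7.11² − 5.00²) = 20.07 in^2
Retraction: pressure acts on the annular area.
P = F / A = 1.77e5 lbf / A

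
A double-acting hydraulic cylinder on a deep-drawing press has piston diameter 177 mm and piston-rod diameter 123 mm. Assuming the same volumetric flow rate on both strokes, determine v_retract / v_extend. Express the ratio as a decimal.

Cap-side area A_cap = π/4 × (177 mm)² = 24610 mm^2
Rod-side annular area A_ann = π/4 × (177² − 123²) = 12720 mm^2
For equal Q, v ∝ 1/A, so v_ret/v_ext = A_cap/A_ann.

v_ret/v_ext ≈ 1.93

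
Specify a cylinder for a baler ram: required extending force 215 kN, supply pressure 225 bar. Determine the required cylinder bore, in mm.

D ≈ 110 mm

Extension force acts on the full piston face: F = P × (π/4)D².
D = √(4F / (πP)) = √(4 × 215 kN / (π × 225 bar))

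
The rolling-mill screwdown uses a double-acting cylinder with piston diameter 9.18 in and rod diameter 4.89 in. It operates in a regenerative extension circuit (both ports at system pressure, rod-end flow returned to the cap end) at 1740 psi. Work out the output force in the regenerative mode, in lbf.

With equal pressure on both faces, forces on the annular region cancel; the net push is pressure × rod cross-section.
Rod cross-section A_rod = π/4 × (4.89 in)² = 18.78 in^2
F = P × A_rod

F ≈ 32700 lbf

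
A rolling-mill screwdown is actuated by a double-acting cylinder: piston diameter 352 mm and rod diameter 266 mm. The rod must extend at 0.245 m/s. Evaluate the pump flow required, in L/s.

Q ≈ 23.8 L/s

Cap-side area A_cap = π/4 × (352 mm)² = 97310 mm^2
Q = A × v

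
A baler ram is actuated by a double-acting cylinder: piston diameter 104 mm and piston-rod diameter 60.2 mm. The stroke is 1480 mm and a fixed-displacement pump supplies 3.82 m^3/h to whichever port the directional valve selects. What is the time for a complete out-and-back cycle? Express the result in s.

t ≈ 19.7 s

Cap-side area A_cap = π/4 × (104 mm)² = 8495 mm^2
Rod-side annular area A_ann = π/4 × (104² − 60.2²) = 5649 mm^2
t_ext = A_cap·L/Q = 11.85 s
t_ret = A_ann·L/Q = 7.878 s
t_cycle = t_ext + t_ret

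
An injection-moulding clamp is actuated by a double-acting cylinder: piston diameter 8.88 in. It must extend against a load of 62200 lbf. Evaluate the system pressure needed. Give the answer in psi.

P ≈ 1000 psi

Cap-side area A_cap = π/4 × (8.88 in)² = 61.93 in^2
P = F / A = 62200 lbf / A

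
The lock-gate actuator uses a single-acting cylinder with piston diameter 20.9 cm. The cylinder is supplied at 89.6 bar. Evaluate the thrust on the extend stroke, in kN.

Cap-side area A_cap = π/4 × (20.9 cm)² = 343.1 cm^2
F = P × A_cap = 89.6 bar × A_cap

F ≈ 307 kN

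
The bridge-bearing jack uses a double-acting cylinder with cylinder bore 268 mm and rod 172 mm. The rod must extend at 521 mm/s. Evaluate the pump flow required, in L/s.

Cap-side area A_cap = π/4 × (268 mm)² = 56410 mm^2
Q = A × v

Q ≈ 29.4 L/s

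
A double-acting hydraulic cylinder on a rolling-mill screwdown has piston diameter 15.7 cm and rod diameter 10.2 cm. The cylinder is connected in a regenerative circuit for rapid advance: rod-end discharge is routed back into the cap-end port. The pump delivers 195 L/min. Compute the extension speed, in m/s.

v ≈ 0.398 m/s

In regeneration the rod-end outflow joins the pump flow into the cap end, so the net volume the pump must supply per unit advance equals the rod cross-section area.
Rod cross-section A_rod = π/4 × (10.2 cm)² = 81.71 cm^2
v = Q_pump / A_rod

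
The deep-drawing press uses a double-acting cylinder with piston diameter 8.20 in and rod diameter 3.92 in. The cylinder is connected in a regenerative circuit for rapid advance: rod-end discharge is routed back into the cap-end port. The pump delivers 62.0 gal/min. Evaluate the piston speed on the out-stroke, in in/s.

v ≈ 19.8 in/s

In regeneration the rod-end outflow joins the pump flow into the cap end, so the net volume the pump must supply per unit advance equals the rod cross-section area.
Rod cross-section A_rod = π/4 × (3.92 in)² = 12.07 in^2
v = Q_pump / A_rod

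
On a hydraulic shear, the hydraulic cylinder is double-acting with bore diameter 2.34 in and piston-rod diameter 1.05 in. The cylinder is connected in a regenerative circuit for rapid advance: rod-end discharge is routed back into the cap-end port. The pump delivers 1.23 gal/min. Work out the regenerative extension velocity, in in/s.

In regeneration the rod-end outflow joins the pump flow into the cap end, so the net volume the pump must supply per unit advance equals the rod cross-section area.
Rod cross-section A_rod = π/4 × (1.05 in)² = 0.8659 in^2
v = Q_pump / A_rod

v ≈ 5.47 in/s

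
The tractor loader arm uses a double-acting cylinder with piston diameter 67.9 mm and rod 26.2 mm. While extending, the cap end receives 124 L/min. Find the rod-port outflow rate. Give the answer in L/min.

Q_out ≈ 106 L/min

Cap-side area A_cap = π/4 × (67.9 mm)² = 3621 mm^2
Rod-side annular area A_ann = π/4 × (67.9² − 26.2²) = 3082 mm^2
Piston speed v = Q_in/A_cap; rod-end outflow Q_out = v × A_ann = Q_in × A_ann/A_cap.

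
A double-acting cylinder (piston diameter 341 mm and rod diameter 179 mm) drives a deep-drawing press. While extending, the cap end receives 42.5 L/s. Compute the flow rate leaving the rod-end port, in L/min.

Q_out ≈ 1850 L/min

Cap-side area A_cap = π/4 × (341 mm)² = 91330 mm^2
Rod-side annular area A_ann = π/4 × (341² − 179²) = 66160 mm^2
Piston speed v = Q_in/A_cap; rod-end outflow Q_out = v × A_ann = Q_in × A_ann/A_cap.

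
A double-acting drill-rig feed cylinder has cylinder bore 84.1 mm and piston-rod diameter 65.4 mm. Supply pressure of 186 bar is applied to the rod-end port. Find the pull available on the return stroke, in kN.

F ≈ 40.8 kN

Rod-side annular area A_ann = π/4 × (84.1² − 65.4²) = 2196 mm^2
On retraction the pressure acts on the annular area (bore minus rod).
F = P × A_ann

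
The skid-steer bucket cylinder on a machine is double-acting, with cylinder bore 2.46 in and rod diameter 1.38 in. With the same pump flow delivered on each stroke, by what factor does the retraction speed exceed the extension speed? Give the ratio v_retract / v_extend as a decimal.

v_ret/v_ext ≈ 1.46

Cap-side area A_cap = π/4 × (2.46 in)² = 4.753 in^2
Rod-side annular area A_ann = π/4 × (2.46² − 1.38²) = 3.257 in^2
For equal Q, v ∝ 1/A, so v_ret/v_ext = A_cap/A_ann.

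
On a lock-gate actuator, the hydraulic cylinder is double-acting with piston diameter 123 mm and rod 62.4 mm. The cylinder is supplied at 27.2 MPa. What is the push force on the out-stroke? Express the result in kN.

F ≈ 323 kN

Cap-side area A_cap = π/4 × (123 mm)² = 11880 mm^2
F = P × A_cap = 27.2 MPa × A_cap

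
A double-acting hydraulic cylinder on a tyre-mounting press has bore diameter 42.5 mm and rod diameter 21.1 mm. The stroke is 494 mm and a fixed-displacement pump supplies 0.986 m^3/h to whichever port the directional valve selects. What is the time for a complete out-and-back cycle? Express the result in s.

t ≈ 4.49 s

Cap-side area A_cap = π/4 × (42.5 mm)² = 1419 mm^2
Rod-side annular area A_ann = π/4 × (42.5² − 21.1²) = 1069 mm^2
t_ext = A_cap·L/Q = 2.559 s
t_ret = A_ann·L/Q = 1.928 s
t_cycle = t_ext + t_ret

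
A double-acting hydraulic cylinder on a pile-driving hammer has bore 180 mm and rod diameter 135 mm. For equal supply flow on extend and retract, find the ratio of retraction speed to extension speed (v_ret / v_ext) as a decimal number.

v_ret/v_ext ≈ 2.29

Cap-side area A_cap = π/4 × (180 mm)² = 25450 mm^2
Rod-side annular area A_ann = π/4 × (180² − 135²) = 11130 mm^2
For equal Q, v ∝ 1/A, so v_ret/v_ext = A_cap/A_ann.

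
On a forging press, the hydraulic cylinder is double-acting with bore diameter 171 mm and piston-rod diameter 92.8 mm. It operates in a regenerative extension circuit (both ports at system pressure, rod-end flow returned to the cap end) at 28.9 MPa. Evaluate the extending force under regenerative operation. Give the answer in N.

F ≈ 1.95e5 N

With equal pressure on both faces, forces on the annular region cancel; the net push is pressure × rod cross-section.
Rod cross-section A_rod = π/4 × (92.8 mm)² = 6764 mm^2
F = P × A_rod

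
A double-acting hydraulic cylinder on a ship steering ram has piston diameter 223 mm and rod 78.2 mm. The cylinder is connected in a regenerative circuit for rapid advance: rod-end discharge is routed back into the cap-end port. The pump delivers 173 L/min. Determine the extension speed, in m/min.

v ≈ 36.0 m/min

In regeneration the rod-end outflow joins the pump flow into the cap end, so the net volume the pump must supply per unit advance equals the rod cross-section area.
Rod cross-section A_rod = π/4 × (78.2 mm)² = 4803 mm^2
v = Q_pump / A_rod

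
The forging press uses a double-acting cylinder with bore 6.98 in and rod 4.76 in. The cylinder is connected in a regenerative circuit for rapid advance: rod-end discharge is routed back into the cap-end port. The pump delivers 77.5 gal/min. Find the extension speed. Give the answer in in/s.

In regeneration the rod-end outflow joins the pump flow into the cap end, so the net volume the pump must supply per unit advance equals the rod cross-section area.
Rod cross-section A_rod = π/4 × (4.76 in)² = 17.80 in^2
v = Q_pump / A_rod

v ≈ 16.8 in/s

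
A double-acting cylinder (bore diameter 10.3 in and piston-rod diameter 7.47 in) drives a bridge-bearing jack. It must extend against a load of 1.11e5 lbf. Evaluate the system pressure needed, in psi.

Cap-side area A_cap = π/4 × (10.3 in)² = 83.32 in^2
P = F / A = 1.11e5 lbf / A

P ≈ 1330 psi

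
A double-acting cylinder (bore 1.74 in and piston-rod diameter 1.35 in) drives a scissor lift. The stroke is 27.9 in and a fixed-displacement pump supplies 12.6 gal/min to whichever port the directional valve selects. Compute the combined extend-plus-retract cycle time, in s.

Cap-side area A_cap = π/4 × (1.74 in)² = 2.378 in^2
Rod-side annular area A_ann = π/4 × (1.74² − 1.35²) = 0.9465 in^2
t_ext = A_cap·L/Q = 1.368 s
t_ret = A_ann·L/Q = 0.5444 s
t_cycle = t_ext + t_ret

t ≈ 1.91 s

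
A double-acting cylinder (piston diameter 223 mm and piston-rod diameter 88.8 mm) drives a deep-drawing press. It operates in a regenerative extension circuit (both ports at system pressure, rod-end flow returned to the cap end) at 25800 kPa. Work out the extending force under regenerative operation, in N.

F ≈ 1.60e5 N

With equal pressure on both faces, forces on the annular region cancel; the net push is pressure × rod cross-section.
Rod cross-section A_rod = π/4 × (88.8 mm)² = 6193 mm^2
F = P × A_rod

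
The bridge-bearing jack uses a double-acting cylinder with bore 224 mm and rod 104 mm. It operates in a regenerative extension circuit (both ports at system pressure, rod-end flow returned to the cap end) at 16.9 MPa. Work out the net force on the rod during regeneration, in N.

F ≈ 1.44e5 N

With equal pressure on both faces, forces on the annular region cancel; the net push is pressure × rod cross-section.
Rod cross-section A_rod = π/4 × (104 mm)² = 8495 mm^2
F = P × A_rod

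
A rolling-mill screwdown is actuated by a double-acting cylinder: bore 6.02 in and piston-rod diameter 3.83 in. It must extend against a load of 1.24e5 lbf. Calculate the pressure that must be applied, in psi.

Cap-side area A_cap = π/4 × (6.02 in)² = 28.46 in^2
P = F / A = 1.24e5 lbf / A

P ≈ 4360 psi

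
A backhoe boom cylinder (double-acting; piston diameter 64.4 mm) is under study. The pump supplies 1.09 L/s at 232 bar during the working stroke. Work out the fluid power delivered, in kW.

W ≈ 25.3 kW

Hydraulic power = P × Q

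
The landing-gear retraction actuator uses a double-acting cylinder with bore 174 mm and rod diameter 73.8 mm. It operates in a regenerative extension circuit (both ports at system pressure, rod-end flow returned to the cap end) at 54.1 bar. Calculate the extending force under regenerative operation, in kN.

F ≈ 23.1 kN

With equal pressure on both faces, forces on the annular region cancel; the net push is pressure × rod cross-section.
Rod cross-section A_rod = π/4 × (73.8 mm)² = 4278 mm^2
F = P × A_rod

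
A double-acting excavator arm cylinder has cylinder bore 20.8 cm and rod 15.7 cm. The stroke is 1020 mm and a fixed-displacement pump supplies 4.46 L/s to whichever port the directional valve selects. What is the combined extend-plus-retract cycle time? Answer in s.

Cap-side area A_cap = π/4 × (20.8 cm)² = 339.8 cm^2
Rod-side annular area A_ann = π/4 × (20.8² − 15.7²) = 146.2 cm^2
t_ext = A_cap·L/Q = 7.771 s
t_ret = A_ann·L/Q = 3.344 s
t_cycle = t_ext + t_ret

t ≈ 11.1 s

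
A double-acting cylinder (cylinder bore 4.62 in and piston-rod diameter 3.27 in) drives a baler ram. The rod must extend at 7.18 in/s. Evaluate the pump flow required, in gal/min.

Q ≈ 31.3 gal/min

Cap-side area A_cap = π/4 × (4.62 in)² = 16.76 in^2
Q = A × v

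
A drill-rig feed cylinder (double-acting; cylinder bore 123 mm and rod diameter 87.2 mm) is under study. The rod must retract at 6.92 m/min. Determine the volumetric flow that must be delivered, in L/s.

Rod-side annular area A_ann = π/4 × (123² − 87.2²) = 5910 mm^2
Q = A × v

Q ≈ 0.682 L/s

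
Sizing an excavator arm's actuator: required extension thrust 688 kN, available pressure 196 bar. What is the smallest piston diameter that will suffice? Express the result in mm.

D ≈ 211 mm

Extension force acts on the full piston face: F = P × (π/4)D².
D = √(4F / (πP)) = √(4 × 688 kN / (π × 196 bar))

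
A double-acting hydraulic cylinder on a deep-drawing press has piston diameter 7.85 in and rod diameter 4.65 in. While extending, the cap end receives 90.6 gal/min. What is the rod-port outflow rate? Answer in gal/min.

Cap-side area A_cap = π/4 × (7.85 in)² = 48.40 in^2
Rod-side annular area A_ann = π/4 × (7.85² − 4.65²) = 31.42 in^2
Piston speed v = Q_in/A_cap; rod-end outflow Q_out = v × A_ann = Q_in × A_ann/A_cap.

Q_out ≈ 58.8 gal/min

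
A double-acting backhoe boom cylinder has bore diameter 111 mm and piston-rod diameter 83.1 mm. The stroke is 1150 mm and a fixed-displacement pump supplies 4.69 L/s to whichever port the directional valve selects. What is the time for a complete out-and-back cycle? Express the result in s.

Cap-side area A_cap = π/4 × (111 mm)² = 9677 mm^2
Rod-side annular area A_ann = π/4 × (111² − 83.1²) = 4253 mm^2
t_ext = A_cap·L/Q = 2.373 s
t_ret = A_ann·L/Q = 1.043 s
t_cycle = t_ext + t_ret

t ≈ 3.42 s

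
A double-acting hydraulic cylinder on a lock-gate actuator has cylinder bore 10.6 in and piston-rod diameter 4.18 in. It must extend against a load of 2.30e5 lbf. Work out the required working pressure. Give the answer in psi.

P ≈ 2610 psi

Cap-side area A_cap = π/4 × (10.6 in)² = 88.25 in^2
P = F / A = 2.30e5 lbf / A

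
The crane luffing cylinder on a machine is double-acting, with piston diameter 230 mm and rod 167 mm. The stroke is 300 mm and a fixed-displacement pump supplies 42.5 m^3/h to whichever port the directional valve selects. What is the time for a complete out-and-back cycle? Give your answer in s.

Cap-side area A_cap = π/4 × (230 mm)² = 41550 mm^2
Rod-side annular area A_ann = π/4 × (230² − 167²) = 19640 mm^2
t_ext = A_cap·L/Q = 1.056 s
t_ret = A_ann·L/Q = 0.4992 s
t_cycle = t_ext + t_ret

t ≈ 1.55 s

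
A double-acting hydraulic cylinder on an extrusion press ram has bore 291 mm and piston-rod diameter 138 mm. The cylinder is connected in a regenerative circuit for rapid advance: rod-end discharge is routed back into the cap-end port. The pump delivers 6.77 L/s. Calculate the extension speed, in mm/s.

In regeneration the rod-end outflow joins the pump flow into the cap end, so the net volume the pump must supply per unit advance equals the rod cross-section area.
Rod cross-section A_rod = π/4 × (138 mm)² = 14960 mm^2
v = Q_pump / A_rod

v ≈ 453 mm/s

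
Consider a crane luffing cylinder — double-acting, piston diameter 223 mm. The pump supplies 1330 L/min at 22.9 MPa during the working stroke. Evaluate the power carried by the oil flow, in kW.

W ≈ 508 kW

Hydraulic power = P × Q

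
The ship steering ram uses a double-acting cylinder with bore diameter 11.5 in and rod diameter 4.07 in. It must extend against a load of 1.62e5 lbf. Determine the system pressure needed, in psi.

Cap-side area A_cap = π/4 × (11.5 in)² = 103.9 in^2
P = F / A = 1.62e5 lbf / A

P ≈ 1560 psi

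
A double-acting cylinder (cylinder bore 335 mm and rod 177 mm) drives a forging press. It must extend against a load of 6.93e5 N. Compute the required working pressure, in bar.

Cap-side area A_cap = π/4 × (335 mm)² = 88140 mm^2
P = F / A = 6.93e5 N / A

P ≈ 78.6 bar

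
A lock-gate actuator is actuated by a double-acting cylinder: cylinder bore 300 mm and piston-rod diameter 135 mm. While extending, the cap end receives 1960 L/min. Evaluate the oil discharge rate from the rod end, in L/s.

Q_out ≈ 26.1 L/s

Cap-side area A_cap = π/4 × (300 mm)² = 70690 mm^2
Rod-side annular area A_ann = π/4 × (300² − 135²) = 56370 mm^2
Piston speed v = Q_in/A_cap; rod-end outflow Q_out = v × A_ann = Q_in × A_ann/A_cap.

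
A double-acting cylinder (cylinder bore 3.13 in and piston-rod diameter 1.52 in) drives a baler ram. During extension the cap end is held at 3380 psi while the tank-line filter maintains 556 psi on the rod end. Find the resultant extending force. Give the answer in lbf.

F ≈ 22700 lbf

Cap-side area A_cap = π/4 × (3.13 in)² = 7.694 in^2
Rod-side annular area A_ann = π/4 × (3.13² − 1.52²) = 5.880 in^2
Net thrust = P_cap·A_cap − P_rod·A_ann = 26010 lbf − 3269 lbf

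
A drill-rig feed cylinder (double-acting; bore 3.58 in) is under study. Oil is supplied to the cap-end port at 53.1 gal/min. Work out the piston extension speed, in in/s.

Cap-side area A_cap = π/4 × (3.58 in)² = 10.07 in^2
v = Q / A

v ≈ 20.3 in/s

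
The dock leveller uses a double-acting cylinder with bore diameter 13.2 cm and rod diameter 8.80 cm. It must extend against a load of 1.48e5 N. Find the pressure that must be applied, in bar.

P ≈ 108 bar

Cap-side area A_cap = π/4 × (13.2 cm)² = 136.8 cm^2
P = F / A = 1.48e5 N / A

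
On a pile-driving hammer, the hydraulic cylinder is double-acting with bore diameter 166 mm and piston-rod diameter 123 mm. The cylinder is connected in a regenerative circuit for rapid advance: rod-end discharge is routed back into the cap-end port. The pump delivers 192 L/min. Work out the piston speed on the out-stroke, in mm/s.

In regeneration the rod-end outflow joins the pump flow into the cap end, so the net volume the pump must supply per unit advance equals the rod cross-section area.
Rod cross-section A_rod = π/4 × (123 mm)² = 11880 mm^2
v = Q_pump / A_rod

v ≈ 269 mm/s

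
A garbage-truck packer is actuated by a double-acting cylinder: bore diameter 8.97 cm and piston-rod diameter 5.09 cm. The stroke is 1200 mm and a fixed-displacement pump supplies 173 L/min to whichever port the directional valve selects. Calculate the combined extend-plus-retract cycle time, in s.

Cap-side area A_cap = π/4 × (8.97 cm)² = 63.19 cm^2
Rod-side annular area A_ann = π/4 × (8.97² − 5.09²) = 42.85 cm^2
t_ext = A_cap·L/Q = 2.630 s
t_ret = A_ann·L/Q = 1.783 s
t_cycle = t_ext + t_ret

t ≈ 4.41 s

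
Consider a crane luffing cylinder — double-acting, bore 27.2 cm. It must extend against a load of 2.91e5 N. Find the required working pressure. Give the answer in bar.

Cap-side area A_cap = π/4 × (27.2 cm)² = 581.1 cm^2
P = F / A = 2.91e5 N / A

P ≈ 50.1 bar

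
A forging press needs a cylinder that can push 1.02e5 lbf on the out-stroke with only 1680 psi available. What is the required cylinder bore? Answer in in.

Extension force acts on the full piston face: F = P × (π/4)D².
D = √(4F / (πP)) = √(4 × 1.02e5 lbf / (π × 1680 psi))

D ≈ 8.79 in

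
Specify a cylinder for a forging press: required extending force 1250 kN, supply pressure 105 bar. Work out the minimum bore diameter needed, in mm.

D ≈ 389 mm

Extension force acts on the full piston face: F = P × (π/4)D².
D = √(4F / (πP)) = √(4 × 1250 kN / (π × 105 bar))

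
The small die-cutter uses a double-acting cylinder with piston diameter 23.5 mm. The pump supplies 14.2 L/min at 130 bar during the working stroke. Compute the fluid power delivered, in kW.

Hydraulic power = P × Q

W ≈ 3.08 kW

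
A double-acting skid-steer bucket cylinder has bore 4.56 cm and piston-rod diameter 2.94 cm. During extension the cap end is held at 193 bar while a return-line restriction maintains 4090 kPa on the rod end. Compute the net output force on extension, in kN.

Cap-side area A_cap = π/4 × (4.56 cm)² = 16.33 cm^2
Rod-side annular area A_ann = π/4 × (4.56² − 2.94²) = 9.543 cm^2
Net thrust = P_cap·A_cap − P_rod·A_ann = 31.52 kN − 3.903 kN

F ≈ 27.6 kN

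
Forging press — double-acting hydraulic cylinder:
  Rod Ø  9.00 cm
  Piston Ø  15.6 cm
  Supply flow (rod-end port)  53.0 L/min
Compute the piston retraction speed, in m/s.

v ≈ 0.0693 m/s

Rod-side annular area A_ann = π/4 × (15.6² − 9.00²) = 127.5 cm^2
Flow into the rod-end port fills the annular volume.
v = Q / A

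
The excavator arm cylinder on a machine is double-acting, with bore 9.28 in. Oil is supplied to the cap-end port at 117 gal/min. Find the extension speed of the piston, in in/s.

v ≈ 6.66 in/s

Cap-side area A_cap = π/4 × (9.28 in)² = 67.64 in^2
v = Q / A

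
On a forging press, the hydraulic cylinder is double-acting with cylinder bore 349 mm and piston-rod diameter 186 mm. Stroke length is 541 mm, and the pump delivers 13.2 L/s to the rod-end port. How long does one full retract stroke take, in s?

Rod-side annular area A_ann = π/4 × (349² − 186²) = 68490 mm^2
Swept volume V = A × L; t = V / Q = A·L / Q

t ≈ 2.81 s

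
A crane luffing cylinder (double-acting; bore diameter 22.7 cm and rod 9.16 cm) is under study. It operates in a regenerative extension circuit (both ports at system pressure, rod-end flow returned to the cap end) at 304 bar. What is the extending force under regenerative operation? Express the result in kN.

F ≈ 200 kN

With equal pressure on both faces, forces on the annular region cancel; the net push is pressure × rod cross-section.
Rod cross-section A_rod = π/4 × (9.16 cm)² = 65.90 cm^2
F = P × A_rod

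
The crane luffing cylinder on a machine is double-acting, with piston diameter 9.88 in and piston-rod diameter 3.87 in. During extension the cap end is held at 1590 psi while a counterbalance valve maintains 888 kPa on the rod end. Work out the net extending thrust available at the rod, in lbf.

F ≈ 1.14e5 lbf

Cap-side area A_cap = π/4 × (9.88 in)² = 76.67 in^2
Rod-side annular area A_ann = π/4 × (9.88² − 3.87²) = 64.90 in^2
Net thrust = P_cap·A_cap − P_rod·A_ann = 1.219e5 lbf − 8359 lbf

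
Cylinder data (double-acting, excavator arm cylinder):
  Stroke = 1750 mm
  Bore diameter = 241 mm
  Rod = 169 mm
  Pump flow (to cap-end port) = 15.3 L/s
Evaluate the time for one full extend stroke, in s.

Cap-side area A_cap = π/4 × (241 mm)² = 45620 mm^2
Swept volume V = A × L; t = V / Q = A·L / Q

t ≈ 5.22 s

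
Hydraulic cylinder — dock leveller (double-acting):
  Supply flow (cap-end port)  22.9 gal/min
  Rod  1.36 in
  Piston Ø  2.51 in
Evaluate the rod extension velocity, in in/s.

Cap-side area A_cap = π/4 × (2.51 in)² = 4.948 in^2
v = Q / A

v ≈ 17.8 in/s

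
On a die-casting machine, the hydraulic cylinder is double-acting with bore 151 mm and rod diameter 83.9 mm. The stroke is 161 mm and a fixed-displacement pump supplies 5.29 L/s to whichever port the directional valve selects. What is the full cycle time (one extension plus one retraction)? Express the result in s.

Cap-side area A_cap = π/4 × (151 mm)² = 17910 mm^2
Rod-side annular area A_ann = π/4 × (151² − 83.9²) = 12380 mm^2
t_ext = A_cap·L/Q = 0.5450 s
t_ret = A_ann·L/Q = 0.3768 s
t_cycle = t_ext + t_ret

t ≈ 0.922 s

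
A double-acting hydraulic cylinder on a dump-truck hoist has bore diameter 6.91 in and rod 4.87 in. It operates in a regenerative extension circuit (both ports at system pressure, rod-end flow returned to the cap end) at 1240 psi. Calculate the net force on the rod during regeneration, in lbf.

With equal pressure on both faces, forces on the annular region cancel; the net push is pressure × rod cross-section.
Rod cross-section A_rod = π/4 × (4.87 in)² = 18.63 in^2
F = P × A_rod

F ≈ 23100 lbf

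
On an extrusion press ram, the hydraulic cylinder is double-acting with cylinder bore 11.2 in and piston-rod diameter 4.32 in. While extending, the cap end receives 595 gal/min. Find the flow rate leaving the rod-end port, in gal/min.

Q_out ≈ 506 gal/min

Cap-side area A_cap = π/4 × (11.2 in)² = 98.52 in^2
Rod-side annular area A_ann = π/4 × (11.2² − 4.32²) = 83.86 in^2
Piston speed v = Q_in/A_cap; rod-end outflow Q_out = v × A_ann = Q_in × A_ann/A_cap.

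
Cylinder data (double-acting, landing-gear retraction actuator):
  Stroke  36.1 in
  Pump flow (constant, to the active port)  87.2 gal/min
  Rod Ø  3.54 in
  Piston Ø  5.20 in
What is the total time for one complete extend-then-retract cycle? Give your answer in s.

Cap-side area A_cap = π/4 × (5.20 in)² = 21.24 in^2
Rod-side annular area A_ann = π/4 × (5.20² − 3.54²) = 11.39 in^2
t_ext = A_cap·L/Q = 2.284 s
t_ret = A_ann·L/Q = 1.225 s
t_cycle = t_ext + t_ret

t ≈ 3.51 s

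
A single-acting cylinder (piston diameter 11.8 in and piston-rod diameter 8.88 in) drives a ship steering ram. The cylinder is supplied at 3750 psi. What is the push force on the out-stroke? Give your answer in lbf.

F ≈ 4.10e5 lbf

Cap-side area A_cap = π/4 × (11.8 in)² = 109.4 in^2
F = P × A_cap = 3750 psi × A_cap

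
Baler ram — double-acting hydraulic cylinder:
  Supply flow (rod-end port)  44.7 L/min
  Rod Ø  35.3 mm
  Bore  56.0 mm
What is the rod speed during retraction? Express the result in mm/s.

v ≈ 502 mm/s

Rod-side annular area A_ann = π/4 × (56.0² − 35.3²) = 1484 mm^2
Flow into the rod-end port fills the annular volume.
v = Q / A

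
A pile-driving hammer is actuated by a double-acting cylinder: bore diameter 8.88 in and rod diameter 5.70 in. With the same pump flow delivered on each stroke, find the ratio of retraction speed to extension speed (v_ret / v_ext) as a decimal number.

v_ret/v_ext ≈ 1.70

Cap-side area A_cap = π/4 × (8.88 in)² = 61.93 in^2
Rod-side annular area A_ann = π/4 × (8.88² − 5.70²) = 36.41 in^2
For equal Q, v ∝ 1/A, so v_ret/v_ext = A_cap/A_ann.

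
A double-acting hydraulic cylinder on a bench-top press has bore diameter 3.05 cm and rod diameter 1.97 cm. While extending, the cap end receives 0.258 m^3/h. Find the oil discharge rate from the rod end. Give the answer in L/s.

Q_out ≈ 0.0418 L/s

Cap-side area A_cap = π/4 × (3.05 cm)² = 7.306 cm^2
Rod-side annular area A_ann = π/4 × (3.05² − 1.97²) = 4.258 cm^2
Piston speed v = Q_in/A_cap; rod-end outflow Q_out = v × A_ann = Q_in × A_ann/A_cap.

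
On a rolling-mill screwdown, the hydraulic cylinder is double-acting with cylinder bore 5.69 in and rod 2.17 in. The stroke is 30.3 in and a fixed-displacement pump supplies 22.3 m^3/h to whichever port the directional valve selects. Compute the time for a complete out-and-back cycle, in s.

Cap-side area A_cap = π/4 × (5.69 in)² = 25.43 in^2
Rod-side annular area A_ann = π/4 × (5.69² − 2.17²) = 21.73 in^2
t_ext = A_cap·L/Q = 2.038 s
t_ret = A_ann·L/Q = 1.742 s
t_cycle = t_ext + t_ret

t ≈ 3.78 s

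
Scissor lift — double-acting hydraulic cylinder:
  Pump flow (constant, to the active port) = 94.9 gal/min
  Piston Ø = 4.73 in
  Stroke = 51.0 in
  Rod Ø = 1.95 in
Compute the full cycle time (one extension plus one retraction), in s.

t ≈ 4.49 s

Cap-side area A_cap = π/4 × (4.73 in)² = 17.57 in^2
Rod-side annular area A_ann = π/4 × (4.73² − 1.95²) = 14.59 in^2
t_ext = A_cap·L/Q = 2.453 s
t_ret = A_ann·L/Q = 2.036 s
t_cycle = t_ext + t_ret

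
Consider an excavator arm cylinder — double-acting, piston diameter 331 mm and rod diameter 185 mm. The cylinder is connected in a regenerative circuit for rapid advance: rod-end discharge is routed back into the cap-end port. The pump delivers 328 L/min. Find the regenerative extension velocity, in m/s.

In regeneration the rod-end outflow joins the pump flow into the cap end, so the net volume the pump must supply per unit advance equals the rod cross-section area.
Rod cross-section A_rod = π/4 × (185 mm)² = 26880 mm^2
v = Q_pump / A_rod

v ≈ 0.203 m/s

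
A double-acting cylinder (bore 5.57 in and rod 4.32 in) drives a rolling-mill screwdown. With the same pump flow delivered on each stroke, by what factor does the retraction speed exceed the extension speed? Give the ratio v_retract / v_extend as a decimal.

v_ret/v_ext ≈ 2.51

Cap-side area A_cap = π/4 × (5.57 in)² = 24.37 in^2
Rod-side annular area A_ann = π/4 × (5.57² − 4.32²) = 9.709 in^2
For equal Q, v ∝ 1/A, so v_ret/v_ext = A_cap/A_ann.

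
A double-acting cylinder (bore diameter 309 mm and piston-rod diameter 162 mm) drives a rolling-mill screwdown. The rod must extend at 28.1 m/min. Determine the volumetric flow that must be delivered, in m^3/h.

Cap-side area A_cap = π/4 × (309 mm)² = 74990 mm^2
Q = A × v

Q ≈ 126 m^3/h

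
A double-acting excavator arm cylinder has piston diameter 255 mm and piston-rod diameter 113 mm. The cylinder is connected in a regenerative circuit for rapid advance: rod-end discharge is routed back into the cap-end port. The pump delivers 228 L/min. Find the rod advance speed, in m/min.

v ≈ 22.7 m/min

In regeneration the rod-end outflow joins the pump flow into the cap end, so the net volume the pump must supply per unit advance equals the rod cross-section area.
Rod cross-section A_rod = π/4 × (113 mm)² = 10030 mm^2
v = Q_pump / A_rod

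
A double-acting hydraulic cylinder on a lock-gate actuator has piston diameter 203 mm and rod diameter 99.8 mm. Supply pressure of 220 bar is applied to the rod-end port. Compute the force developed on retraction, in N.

Rod-side annular area A_ann = π/4 × (203² − 99.8²) = 24540 mm^2
On retraction the pressure acts on the annular area (bore minus rod).
F = P × A_ann

F ≈ 5.40e5 N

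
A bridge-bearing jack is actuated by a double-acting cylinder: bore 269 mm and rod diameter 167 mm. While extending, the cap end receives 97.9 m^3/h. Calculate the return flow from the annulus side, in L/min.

Q_out ≈ 1000 L/min

Cap-side area A_cap = π/4 × (269 mm)² = 56830 mm^2
Rod-side annular area A_ann = π/4 × (269² − 167²) = 34930 mm^2
Piston speed v = Q_in/A_cap; rod-end outflow Q_out = v × A_ann = Q_in × A_ann/A_cap.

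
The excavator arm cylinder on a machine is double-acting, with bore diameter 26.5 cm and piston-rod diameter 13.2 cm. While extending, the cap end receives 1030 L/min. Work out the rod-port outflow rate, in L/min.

Cap-side area A_cap = π/4 × (26.5 cm)² = 551.5 cm^2
Rod-side annular area A_ann = π/4 × (26.5² − 13.2²) = 414.7 cm^2
Piston speed v = Q_in/A_cap; rod-end outflow Q_out = v × A_ann = Q_in × A_ann/A_cap.

Q_out ≈ 774 L/min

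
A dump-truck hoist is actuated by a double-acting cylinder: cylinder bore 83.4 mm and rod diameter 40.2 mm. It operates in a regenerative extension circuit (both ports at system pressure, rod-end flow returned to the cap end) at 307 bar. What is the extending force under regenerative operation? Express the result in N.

F ≈ 39000 N

With equal pressure on both faces, forces on the annular region cancel; the net push is pressure × rod cross-section.
Rod cross-section A_rod = π/4 × (40.2 mm)² = 1269 mm^2
F = P × A_rod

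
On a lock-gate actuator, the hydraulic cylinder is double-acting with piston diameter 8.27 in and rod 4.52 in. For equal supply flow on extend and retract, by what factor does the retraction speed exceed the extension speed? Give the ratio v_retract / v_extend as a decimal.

v_ret/v_ext ≈ 1.43

Cap-side area A_cap = π/4 × (8.27 in)² = 53.72 in^2
Rod-side annular area A_ann = π/4 × (8.27² − 4.52²) = 37.67 in^2
For equal Q, v ∝ 1/A, so v_ret/v_ext = A_cap/A_ann.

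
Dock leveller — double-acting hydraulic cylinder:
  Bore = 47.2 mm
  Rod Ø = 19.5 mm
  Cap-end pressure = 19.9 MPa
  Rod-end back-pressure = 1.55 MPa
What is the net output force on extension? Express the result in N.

F ≈ 32600 N

Cap-side area A_cap = π/4 × (47.2 mm)² = 1750 mm^2
Rod-side annular area A_ann = π/4 × (47.2² − 19.5²) = 1451 mm^2
Net thrust = P_cap·A_cap − P_rod·A_ann = 34820 N − 2249 N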